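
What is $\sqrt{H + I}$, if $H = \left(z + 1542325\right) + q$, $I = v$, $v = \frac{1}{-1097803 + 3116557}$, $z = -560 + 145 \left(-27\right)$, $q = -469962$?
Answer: $\frac{\sqrt{483559586198367218}}{672918} \approx 1033.4$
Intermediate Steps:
$z = -4475$ ($z = -560 - 3915 = -4475$)
$v = \frac{1}{2018754} \approx 4.9536 \cdot 10^{-7}$
$I = \frac{1}{2018754} \approx 4.9536 \cdot 10^{-7}$
$H = 1067888$ ($H = \left(-4475 + 1542325\right) - 469962 = 1537850 - 469962 = 1067888$)
$\sqrt{H + I} = \sqrt{1067888 + \frac{1}{2018754}} = \sqrt{\frac{2155803171553}{2018754}} = \frac{\sqrt{483559586198367218}}{672918}$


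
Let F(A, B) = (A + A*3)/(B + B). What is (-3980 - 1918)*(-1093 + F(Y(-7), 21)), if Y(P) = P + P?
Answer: 6454378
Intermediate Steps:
Y(P) = 2*P
F(A, B) = 2*A/B (F(A, B) = (A + 3*A)/((2*B)) = (4*A)*(1/(2*B)) = 2*A/B)
(-3980 - 1918)*(-1093 + F(Y(-7), 21)) = (-3980 - 1918)*(-1093 + 2*(2*(-7))/21) = -5898*(-1093 + 2*(-14)*(1/21)) = -5898*(-1093 - 4/3) = -5898*(-3283/3) = 6454378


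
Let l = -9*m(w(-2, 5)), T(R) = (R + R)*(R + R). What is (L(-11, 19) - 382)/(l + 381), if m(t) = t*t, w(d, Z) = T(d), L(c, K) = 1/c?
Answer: 1401/7051 ≈ 0.19870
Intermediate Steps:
T(R) = 4*R² (T(R) = (2*R)*(2*R) = 4*R²)
w(d, Z) = 4*d²
m(t) = t²
l = -2304 (l = -9*(4*(-2)²)² = -9*(4*4)² = -9*16² = -9*256 = -2304)
(L(-11, 19) - 382)/(l + 381) = (1/(-11) - 382)/(-2304 + 381) = (-1/11 - 382)/(-1923) = -4203/11*(-1/1923) = 1401/7051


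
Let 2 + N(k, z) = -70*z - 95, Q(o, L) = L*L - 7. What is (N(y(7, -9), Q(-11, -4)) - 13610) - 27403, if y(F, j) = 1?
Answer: -41740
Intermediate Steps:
Q(o, L) = -7 + L**2 (Q(o, L) = L**2 - 7 = -7 + L**2)
N(k, z) = -97 - 70*z (N(k, z) = -2 + (-70*z - 95) = -2 + (-95 - 70*z) = -97 - 70*z)
(N(y(7, -9), Q(-11, -4)) - 13610) - 27403 = ((-97 - 70*(-7 + (-4)**2)) - 13610) - 27403 = ((-97 - 70*(-7 + 16)) - 13610) - 27403 = ((-97 - 70*9) - 13610) - 27403 = ((-97 - 630) - 13610) - 27403 = (-727 - 13610) - 27403 = -14337 - 27403 = -41740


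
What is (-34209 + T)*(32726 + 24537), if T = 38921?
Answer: 269823256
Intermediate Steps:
(-34209 + T)*(32726 + 24537) = (-34209 + 38921)*(32726 + 24537) = 4712*57263 = 269823256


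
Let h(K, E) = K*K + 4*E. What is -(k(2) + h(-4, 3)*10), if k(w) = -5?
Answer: -275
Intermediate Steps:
h(K, E) = K² + 4*E
-(k(2) + h(-4, 3)*10) = -(-5 + ((-4)² + 4*3)*10) = -(-5 + (16 + 12)*10) = -(-5 + 28*10) = -(-5 + 280) = -1*275 = -275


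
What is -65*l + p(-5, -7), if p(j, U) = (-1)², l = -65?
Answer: 4226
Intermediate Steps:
p(j, U) = 1
-65*l + p(-5, -7) = -65*(-65) + 1 = 4225 + 1 = 4226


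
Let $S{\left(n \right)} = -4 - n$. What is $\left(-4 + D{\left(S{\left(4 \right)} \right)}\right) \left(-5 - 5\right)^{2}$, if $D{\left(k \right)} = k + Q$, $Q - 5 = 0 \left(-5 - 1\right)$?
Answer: $-700$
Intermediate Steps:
$Q = 5$ ($Q = 5 + 0 \left(-5 - 1\right) = 5 + 0 \left(-6\right) = 5 + 0 = 5$)
$D{\left(k \right)} = 5 + k$ ($D{\left(k \right)} = k + 5 = 5 + k$)
$\left(-4 + D{\left(S{\left(4 \right)} \right)}\right) \left(-5 - 5\right)^{2} = \left(-4 + \left(5 - 8\right)\right) \left(-5 - 5\right)^{2} = \left(-4 + \left(5 - 8\right)\right) \left(-10\right)^{2} = \left(-4 + \left(5 - 8\right)\right) 100 = \left(-4 - 3\right) 100 = \left(-7\right) 100 = -700$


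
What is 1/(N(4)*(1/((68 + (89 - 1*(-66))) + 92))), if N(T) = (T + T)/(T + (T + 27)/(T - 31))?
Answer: 2695/24 ≈ 112.29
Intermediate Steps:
N(T) = 2*T/(T + (27 + T)/(-31 + T)) (N(T) = (2*T)/(T + (27 + T)/(-31 + T)) = 2*T/(T + (27 + T)/(-31 + T)))
1/(N(4)*(1/((68 + (89 - 1*(-66))) + 92))) = 1/(((2*4*(-31 + 4)/(27 + 4**2 - 30*4)))*(1/((68 + (89 - 1*(-66))) + 92))) = 1/(((2*4*(-27)/(27 + 16 - 120)))*(1/((68 + (89 + 66)) + 92))) = 1/(((2*4*(-27)/(-77)))*(1/((68 + 155) + 92))) = 1/(((2*4*(-1/77)*(-27)))*(1/(223 + 92))) = 1/((216/77)*(1/315)) = 77/(216*(1/315)) = (77/216)*315 = 2695/24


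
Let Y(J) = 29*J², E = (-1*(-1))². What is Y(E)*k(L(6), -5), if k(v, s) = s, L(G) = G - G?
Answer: -145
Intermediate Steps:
L(G) = 0
E = 1 (E = 1² = 1)
Y(E)*k(L(6), -5) = (29*1²)*(-5) = (29*1)*(-5) = 29*(-5) = -145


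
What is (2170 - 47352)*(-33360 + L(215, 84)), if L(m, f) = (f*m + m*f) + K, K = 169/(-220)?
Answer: -13713437321/110 ≈ -1.2467e+8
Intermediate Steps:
K = -169/220 (K = 169*(-1/220) = -169/220 ≈ -0.76818)
L(m, f) = -169/220 + 2*f*m (L(m, f) = (f*m + m*f) - 169/220 = (f*m + f*m) - 169/220 = 2*f*m - 169/220 = -169/220 + 2*f*m)
(2170 - 47352)*(-33360 + L(215, 84)) = (2170 - 47352)*(-33360 + (-169/220 + 2*84*215)) = -45182*(-33360 + (-169/220 + 36120)) = -45182*(-33360 + 7946231/220) = -45182*607031/220 = -13713437321/110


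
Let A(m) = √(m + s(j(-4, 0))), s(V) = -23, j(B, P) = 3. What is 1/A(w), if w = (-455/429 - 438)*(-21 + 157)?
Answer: -I*√65051679/1971263 ≈ -0.0040915*I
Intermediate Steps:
w = -1970504/33 (w = (-455*1/429 - 438)*136 = (-35/33 - 438)*136 = -14489/33*136 = -1970504/33 ≈ -59712.)
A(m) = √(-23 + m) (A(m) = √(m - 23) = √(-23 + m))
1/A(w) = 1/(√(-23 - 1970504/33)) = 1/(√(-1971263/33)) = 1/(I*√65051679/33) = -I*√65051679/1971263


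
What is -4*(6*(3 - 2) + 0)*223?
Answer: -5352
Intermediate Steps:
-4*(6*(3 - 2) + 0)*223 = -4*(6*1 + 0)*223 = -4*(6 + 0)*223 = -4*6*223 = -24*223 = -5352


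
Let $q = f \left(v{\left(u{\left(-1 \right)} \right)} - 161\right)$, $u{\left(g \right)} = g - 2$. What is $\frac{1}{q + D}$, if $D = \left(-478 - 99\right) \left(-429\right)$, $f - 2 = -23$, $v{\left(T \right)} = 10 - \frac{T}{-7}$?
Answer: $\frac{1}{250713} \approx 3.9886 \cdot 10^{-6}$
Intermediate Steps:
$u{\left(g \right)} = -2 + g$ ($u{\left(g \right)} = g - 2 = -2 + g$)
$v{\left(T \right)} = 10 + \frac{T}{7}$ ($v{\left(T \right)} = 10 - T \left(- \frac{1}{7}\right) = 10 - - \frac{T}{7} = 10 + \frac{T}{7}$)
$f = -21$ ($f = 2 - 23 = -21$)
$D = 247533$ ($D = \left(-577\right) \left(-429\right) = 247533$)
$q = 3180$ ($q = - 21 \left(\left(10 + \frac{-2 - 1}{7}\right) - 161\right) = - 21 \left(\left(10 + \frac{1}{7} \left(-3\right)\right) - 161\right) = - 21 \left(\left(10 - \frac{3}{7}\right) - 161\right) = - 21 \left(\frac{67}{7} - 161\right) = \left(-21\right) \left(- \frac{1060}{7}\right) = 3180$)
$\frac{1}{q + D} = \frac{1}{3180 + 247533} = \frac{1}{250713}$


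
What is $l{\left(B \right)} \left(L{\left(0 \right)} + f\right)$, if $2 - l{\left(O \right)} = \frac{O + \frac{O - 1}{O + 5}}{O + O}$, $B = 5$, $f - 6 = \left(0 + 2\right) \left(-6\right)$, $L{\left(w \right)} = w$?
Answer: $- \frac{219}{25} \approx -8.76$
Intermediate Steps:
$f = -6$ ($f = 6 + \left(0 + 2\right) \left(-6\right) = 6 + 2 \left(-6\right) = 6 - 12 = -6$)
$l{\left(O \right)} = 2 - \frac{O + \frac{-1 + O}{5 + O}}{2 O}$ ($l{\left(O \right)} = 2 - \frac{O + \frac{O - 1}{O + 5}}{O + O} = 2 - \frac{O + \frac{-1 + O}{5 + O}}{2 O}$)
$l{\left(B \right)} \left(L{\left(0 \right)} + f\right) = \frac{1 + 3 \cdot 5^{2} + 14 \cdot 5}{2 \cdot 5 \left(5 + 5\right)} \left(0 - 6\right) = \frac{1}{2} \cdot \frac{1}{5} \cdot \frac{1}{10} \left(1 + 3 \cdot 25 + 70\right) \left(-6\right) = \frac{1}{2} \cdot \frac{1}{5} \cdot \frac{1}{10} \left(1 + 75 + 70\right) \left(-6\right) = \frac{1}{2} \cdot \frac{1}{5} \cdot \frac{1}{10} \cdot 146 \left(-6\right) = \frac{73}{50} \left(-6\right) = - \frac{219}{25}$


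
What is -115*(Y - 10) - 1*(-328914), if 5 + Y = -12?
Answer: 332019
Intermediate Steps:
Y = -17 (Y = -5 - 12 = -17)
-115*(Y - 10) - 1*(-328914) = -115*(-17 - 10) - 1*(-328914) = -115*(-27) + 328914 = 3105 + 328914 = 332019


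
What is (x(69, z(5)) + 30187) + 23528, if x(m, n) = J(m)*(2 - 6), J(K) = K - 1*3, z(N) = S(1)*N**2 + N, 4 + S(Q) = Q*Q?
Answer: 53451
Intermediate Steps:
S(Q) = -4 + Q**2 (S(Q) = -4 + Q*Q = -4 + Q**2)
z(N) = N - 3*N**2 (z(N) = (-4 + 1**2)*N**2 + N = (-4 + 1)*N**2 + N = -3*N**2 + N = N - 3*N**2)
J(K) = -3 + K (J(K) = K - 3 = -3 + K)
x(m, n) = 12 - 4*m (x(m, n) = (-3 + m)*(2 - 6) = (-3 + m)*(-4) = 12 - 4*m)
(x(69, z(5)) + 30187) + 23528 = ((12 - 4*69) + 30187) + 23528 = ((12 - 276) + 30187) + 23528 = (-264 + 30187) + 23528 = 29923 + 23528 = 53451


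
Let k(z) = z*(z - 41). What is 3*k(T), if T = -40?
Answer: 9720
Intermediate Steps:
k(z) = z*(-41 + z)
3*k(T) = 3*(-40*(-41 - 40)) = 3*(-40*(-81)) = 3*3240 = 9720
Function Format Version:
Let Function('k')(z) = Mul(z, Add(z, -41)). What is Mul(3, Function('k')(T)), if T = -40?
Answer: 9720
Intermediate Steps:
Function('k')(z) = Mul(z, Add(-41, z))
Mul(3, Function('k')(T)) = Mul(3, Mul(-40, Add(-41, -40))) = Mul(3, Mul(-40, -81)) = Mul(3, 3240) = 9720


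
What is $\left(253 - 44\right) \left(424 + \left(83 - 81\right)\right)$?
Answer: $89034$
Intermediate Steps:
$\left(253 - 44\right) \left(424 + \left(83 - 81\right)\right) = \left(253 - 44\right) \left(424 + 2\right) = 209 \cdot 426 = 89034$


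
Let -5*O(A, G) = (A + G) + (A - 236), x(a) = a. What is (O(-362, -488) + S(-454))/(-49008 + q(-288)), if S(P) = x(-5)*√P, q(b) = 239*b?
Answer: -181/73650 + I*√454/23568 ≈ -0.0024576 + 0.00090408*I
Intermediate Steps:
O(A, G) = 236/5 - 2*A/5 - G/5 (O(A, G) = -((A + G) + (A - 236))/5 = -((A + G) + (-236 + A))/5 = -(-236 + G + 2*A)/5 = 236/5 - 2*A/5 - G/5)
S(P) = -5*√P
(O(-362, -488) + S(-454))/(-49008 + q(-288)) = ((236/5 - ⅖*(-362) - ⅕*(-488)) - 5*I*√454)/(-49008 + 239*(-288)) = ((236/5 + 724/5 + 488/5) - 5*I*√454)/(-49008 - 68832) = (1448/5 - 5*I*√454)/(-117840) = (1448/5 - 5*I*√454)*(-1/117840) = -181/73650 + I*√454/23568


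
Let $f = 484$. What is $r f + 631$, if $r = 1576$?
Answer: $763415$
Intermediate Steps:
$r f + 631 = 1576 \cdot 484 + 631 = 762784 + 631 = 763415$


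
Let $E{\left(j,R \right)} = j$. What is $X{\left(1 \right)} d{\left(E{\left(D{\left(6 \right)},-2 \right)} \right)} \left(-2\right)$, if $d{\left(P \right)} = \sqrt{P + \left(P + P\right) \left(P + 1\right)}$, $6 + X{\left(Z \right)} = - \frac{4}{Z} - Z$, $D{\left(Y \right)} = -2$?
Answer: $22 \sqrt{2} \approx 31.113$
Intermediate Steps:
$X{\left(Z \right)} = -6 - Z - \frac{4}{Z}$ ($X{\left(Z \right)} = -6 - \left(Z + \frac{4}{Z}\right) = -6 - Z - \frac{4}{Z}$)
$d{\left(P \right)} = \sqrt{P + 2 P \left(1 + P\right)}$
$X{\left(1 \right)} d{\left(E{\left(D{\left(6 \right)},-2 \right)} \right)} \left(-2\right) = \left(-6 - 1 - \frac{4}{1}\right) \sqrt{- 2 \left(3 + 2 \left(-2\right)\right)} \left(-2\right) = \left(-6 - 1 - 4\right) \sqrt{- 2 \left(3 - 4\right)} \left(-2\right) = \left(-6 - 1 - 4\right) \sqrt{\left(-2\right) \left(-1\right)} \left(-2\right) = - 11 \sqrt{2} \left(-2\right) = 22 \sqrt{2}$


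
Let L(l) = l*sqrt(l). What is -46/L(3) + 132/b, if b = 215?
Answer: 132/215 - 46*sqrt(3)/9 ≈ -8.2388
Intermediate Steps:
L(l) = l**(3/2)
-46/L(3) + 132/b = -46*sqrt(3)/9 + 132/215 = 132/215 - 46*sqrt(3)/9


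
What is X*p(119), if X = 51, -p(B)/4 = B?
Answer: -24276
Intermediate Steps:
p(B) = -4*B
X*p(119) = 51*(-4*119) = 51*(-476) = -24276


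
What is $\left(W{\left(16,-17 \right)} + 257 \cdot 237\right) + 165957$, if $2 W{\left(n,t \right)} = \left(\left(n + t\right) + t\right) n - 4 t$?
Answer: $226756$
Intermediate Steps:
$W{\left(n,t \right)} = - 2 t + \frac{n \left(n + 2 t\right)}{2}$ ($W{\left(n,t \right)} = \frac{\left(\left(n + t\right) + t\right) n - 4 t}{2} = \frac{\left(n + 2 t\right) n - 4 t}{2} = \frac{n \left(n + 2 t\right) - 4 t}{2} = \frac{- 4 t + n \left(n + 2 t\right)}{2} = - 2 t + \frac{n \left(n + 2 t\right)}{2}$)
$\left(W{\left(16,-17 \right)} + 257 \cdot 237\right) + 165957 = \left(\left(\frac{16^{2}}{2} - -34 + 16 \left(-17\right)\right) + 257 \cdot 237\right) + 165957 = \left(\left(\frac{1}{2} \cdot 256 + 34 - 272\right) + 60909\right) + 165957 = \left(\left(128 + 34 - 272\right) + 60909\right) + 165957 = \left(-110 + 60909\right) + 165957 = 60799 + 165957 = 226756$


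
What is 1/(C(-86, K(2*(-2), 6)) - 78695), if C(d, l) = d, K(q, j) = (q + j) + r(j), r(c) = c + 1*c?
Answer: -1/78781 ≈ -1.2693e-5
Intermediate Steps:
r(c) = 2*c (r(c) = c + c = 2*c)
K(q, j) = q + 3*j (K(q, j) = (q + j) + 2*j = (j + q) + 2*j = q + 3*j)
1/(C(-86, K(2*(-2), 6)) - 78695) = 1/(-86 - 78695) = 1/(-78781) = -1/78781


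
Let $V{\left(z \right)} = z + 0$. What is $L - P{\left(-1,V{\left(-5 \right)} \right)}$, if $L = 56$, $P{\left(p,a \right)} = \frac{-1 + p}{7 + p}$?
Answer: $\frac{169}{3} \approx 56.333$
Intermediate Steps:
$V{\left(z \right)} = z$
$P{\left(p,a \right)} = \frac{-1 + p}{7 + p}$
$L - P{\left(-1,V{\left(-5 \right)} \right)} = 56 - \frac{-1 - 1}{7 - 1} = 56 - \frac{1}{6} \left(-2\right) = 56 - - \frac{1}{3} = 56 + \frac{1}{3} = \frac{169}{3}$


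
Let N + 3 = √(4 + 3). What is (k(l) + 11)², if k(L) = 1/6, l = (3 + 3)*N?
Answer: 4489/36 ≈ 124.69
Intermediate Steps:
N = -3 + √7 (N = -3 + √(4 + 3) = -3 + √7 ≈ -0.35425)
l = -18 + 6*√7 (l = (3 + 3)*(-3 + √7) = 6*(-3 + √7) = -18 + 6*√7 ≈ -2.1255)
k(L) = ⅙
(k(l) + 11)² = (⅙ + 11)² = (67/6)² = 4489/36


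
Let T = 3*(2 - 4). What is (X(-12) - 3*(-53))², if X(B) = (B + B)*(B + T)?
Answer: 349281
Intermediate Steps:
T = -6 (T = 3*(-2) = -6)
X(B) = 2*B*(-6 + B) (X(B) = (B + B)*(B - 6) = (2*B)*(-6 + B) = 2*B*(-6 + B))
(X(-12) - 3*(-53))² = (2*(-12)*(-6 - 12) - 3*(-53))² = (2*(-12)*(-18) + 159)² = (432 + 159)² = 591² = 349281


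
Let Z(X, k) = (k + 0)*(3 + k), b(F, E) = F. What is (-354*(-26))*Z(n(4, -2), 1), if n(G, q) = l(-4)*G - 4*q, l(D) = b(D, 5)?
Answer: 36816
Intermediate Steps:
l(D) = D
n(G, q) = -4*G - 4*q
Z(X, k) = k*(3 + k)
(-354*(-26))*Z(n(4, -2), 1) = (-354*(-26))*(1*(3 + 1)) = 9204*(1*4) = 9204*4 = 36816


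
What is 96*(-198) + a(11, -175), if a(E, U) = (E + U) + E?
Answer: -19161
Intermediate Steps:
a(E, U) = U + 2*E
96*(-198) + a(11, -175) = 96*(-198) + (-175 + 2*11) = -19008 + (-175 + 22) = -19008 - 153 = -19161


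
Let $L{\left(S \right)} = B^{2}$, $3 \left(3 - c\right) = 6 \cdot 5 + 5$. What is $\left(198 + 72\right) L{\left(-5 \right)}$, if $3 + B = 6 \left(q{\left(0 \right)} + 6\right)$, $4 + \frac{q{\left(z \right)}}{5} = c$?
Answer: $32510430$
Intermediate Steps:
$c = - \frac{26}{3}$ ($c = 3 - \frac{6 \cdot 5 + 5}{3} = 3 - \frac{30 + 5}{3} = 3 - \frac{35}{3} = - \frac{26}{3} \approx -8.6667$)
$q{\left(z \right)} = - \frac{190}{3}$ ($q{\left(z \right)} = -20 + 5 \left(- \frac{26}{3}\right) = -20 - \frac{130}{3} = - \frac{190}{3}$)
$B = -347$ ($B = -3 + 6 \left(- \frac{190}{3} + 6\right) = -3 + 6 \left(- \frac{172}{3}\right) = -3 - 344 = -347$)
$L{\left(S \right)} = 120409$ ($L{\left(S \right)} = \left(-347\right)^{2} = 120409$)
$\left(198 + 72\right) L{\left(-5 \right)} = \left(198 + 72\right) 120409 = 270 \cdot 120409 = 32510430$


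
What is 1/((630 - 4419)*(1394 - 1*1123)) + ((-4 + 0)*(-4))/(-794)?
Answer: -8214949/407647143 ≈ -0.020152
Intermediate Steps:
1/((630 - 4419)*(1394 - 1*1123)) + ((-4 + 0)*(-4))/(-794) = 1/((-3789)*(1394 - 1123)) - 4*(-4)*(-1/794) = -1/3789/271 + 16*(-1/794) = -1/3789*1/271 - 8/397 = -1/1026819 - 8/397 = -8214949/407647143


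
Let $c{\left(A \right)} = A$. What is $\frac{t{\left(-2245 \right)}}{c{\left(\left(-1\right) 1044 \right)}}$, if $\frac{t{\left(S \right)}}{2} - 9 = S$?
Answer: $\frac{1118}{261} \approx 4.2835$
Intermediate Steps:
$t{\left(S \right)} = 18 + 2 S$
$\frac{t{\left(-2245 \right)}}{c{\left(\left(-1\right) 1044 \right)}} = \frac{18 + 2 \left(-2245\right)}{\left(-1\right) 1044} = \frac{18 - 4490}{-1044} = \left(-4472\right) \left(- \frac{1}{1044}\right) = \frac{1118}{261}$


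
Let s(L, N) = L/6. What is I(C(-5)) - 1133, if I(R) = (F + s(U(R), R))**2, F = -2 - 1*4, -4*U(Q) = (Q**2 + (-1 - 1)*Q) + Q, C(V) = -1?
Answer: -157823/144 ≈ -1096.0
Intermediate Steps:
U(Q) = -Q**2/4 + Q/4 (U(Q) = -((Q**2 + (-1 - 1)*Q) + Q)/4 = -((Q**2 - 2*Q) + Q)/4 = -(Q**2 - Q)/4 = -Q**2/4 + Q/4)
F = -6 (F = -2 - 4 = -6)
s(L, N) = L/6 (s(L, N) = L*(1/6) = L/6)
I(R) = (-6 + R*(1 - R)/24)**2 (I(R) = (-6 + (R*(1 - R)/4)/6)**2 = (-6 + R*(1 - R)/24)**2)
I(C(-5)) - 1133 = (144 - (-1 - 1))**2/576 - 1133 = (144 - 1*(-2))**2/576 - 1133 = (144 + 2)**2/576 - 1133 = (1/576)*146**2 - 1133 = (1/576)*21316 - 1133 = 5329/144 - 1133 = -157823/144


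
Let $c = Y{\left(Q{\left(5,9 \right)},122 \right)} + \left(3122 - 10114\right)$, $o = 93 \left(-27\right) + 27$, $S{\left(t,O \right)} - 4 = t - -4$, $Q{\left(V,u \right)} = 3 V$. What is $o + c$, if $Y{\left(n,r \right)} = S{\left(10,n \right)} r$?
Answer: $-7280$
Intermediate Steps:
$S{\left(t,O \right)} = 8 + t$ ($S{\left(t,O \right)} = 4 + \left(t - -4\right) = 4 + \left(t + 4\right) = 4 + \left(4 + t\right) = 8 + t$)
$Y{\left(n,r \right)} = 18 r$ ($Y{\left(n,r \right)} = \left(8 + 10\right) r = 18 r$)
$o = -2484$ ($o = -2511 + 27 = -2484$)
$c = -4796$ ($c = 18 \cdot 122 + \left(3122 - 10114\right) = 2196 - 6992 = -4796$)
$o + c = -2484 - 4796 = -7280$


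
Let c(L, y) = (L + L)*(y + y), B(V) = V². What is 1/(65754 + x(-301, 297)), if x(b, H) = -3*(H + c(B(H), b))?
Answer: 1/318675771 ≈ 3.1380e-9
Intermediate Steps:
c(L, y) = 4*L*y (c(L, y) = (2*L)*(2*y) = 4*L*y)
x(b, H) = -3*H - 12*b*H² (x(b, H) = -3*(H + 4*H²*b) = -3*(H + 4*b*H²) = -3*H - 12*b*H²)
1/(65754 + x(-301, 297)) = 1/(65754 + 3*297*(-1 - 4*297*(-301))) = 1/(65754 + 3*297*(-1 + 357588)) = 1/(65754 + 3*297*357587) = 1/(65754 + 318610017) = 1/318675771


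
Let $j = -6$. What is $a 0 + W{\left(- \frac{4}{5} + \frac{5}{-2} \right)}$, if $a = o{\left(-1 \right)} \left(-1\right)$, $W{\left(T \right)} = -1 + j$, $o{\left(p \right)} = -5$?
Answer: $-7$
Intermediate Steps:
$W{\left(T \right)} = -7$ ($W{\left(T \right)} = -1 - 6 = -7$)
$a = 5$ ($a = \left(-5\right) \left(-1\right) = 5$)
$a 0 + W{\left(- \frac{4}{5} + \frac{5}{-2} \right)} = 5 \cdot 0 - 7 = 0 - 7 = -7$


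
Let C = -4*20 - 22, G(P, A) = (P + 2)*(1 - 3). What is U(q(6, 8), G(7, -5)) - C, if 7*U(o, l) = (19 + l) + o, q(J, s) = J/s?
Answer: 409/4 ≈ 102.25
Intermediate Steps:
G(P, A) = -4 - 2*P (G(P, A) = (2 + P)*(-2) = -4 - 2*P)
C = -102 (C = -80 - 22 = -102)
U(o, l) = 19/7 + l/7 + o/7 (U(o, l) = ((19 + l) + o)/7 = (19 + l + o)/7 = 19/7 + l/7 + o/7)
U(q(6, 8), G(7, -5)) - C = (19/7 + (-4 - 2*7)/7 + (6/8)/7) - 1*(-102) = (19/7 + (-4 - 14)/7 + (6*(1/8))/7) + 102 = (19/7 + (1/7)*(-18) + (1/7)*(3/4)) + 102 = (19/7 - 18/7 + 3/28) + 102 = 1/4 + 102 = 409/4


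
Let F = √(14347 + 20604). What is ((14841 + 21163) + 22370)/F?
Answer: 58374*√34951/34951 ≈ 312.24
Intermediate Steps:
F = √34951 ≈ 186.95
((14841 + 21163) + 22370)/F = ((14841 + 21163) + 22370)/(√34951) = (36004 + 22370)*(√34951/34951) = 58374*(√34951/34951) = 58374*√34951/34951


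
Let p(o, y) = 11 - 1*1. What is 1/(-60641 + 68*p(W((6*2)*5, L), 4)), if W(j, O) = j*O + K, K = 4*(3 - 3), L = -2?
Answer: -1/59961 ≈ -1.6678e-5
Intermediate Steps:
K = 0 (K = 4*0 = 0)
W(j, O) = O*j (W(j, O) = j*O + 0 = O*j + 0 = O*j)
p(o, y) = 10 (p(o, y) = 11 - 1 = 10)
1/(-60641 + 68*p(W((6*2)*5, L), 4)) = 1/(-60641 + 68*10) = 1/(-60641 + 680) = 1/(-59961) = -1/59961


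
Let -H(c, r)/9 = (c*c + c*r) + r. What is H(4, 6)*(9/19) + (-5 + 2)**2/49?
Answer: -182403/931 ≈ -195.92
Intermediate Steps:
H(c, r) = -9*r - 9*c**2 - 9*c*r (H(c, r) = -9*((c*c + c*r) + r) = -9*((c**2 + c*r) + r) = -9*(r + c**2 + c*r) = -9*r - 9*c**2 - 9*c*r)
H(4, 6)*(9/19) + (-5 + 2)**2/49 = (-9*6 - 9*4**2 - 9*4*6)*(9/19) + (-5 + 2)**2/49 = (-54 - 9*16 - 216)*(9*(1/19)) + (-3)**2*(1/49) = (-54 - 144 - 216)*(9/19) + 9*(1/49) = -414*9/19 + 9/49 = -3726/19 + 9/49 = -182403/931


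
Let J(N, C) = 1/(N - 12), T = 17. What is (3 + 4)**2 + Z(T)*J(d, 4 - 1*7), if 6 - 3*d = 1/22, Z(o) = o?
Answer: 31267/661 ≈ 47.303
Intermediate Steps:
d = 131/66 (d = 2 - 1/3/22 = 2 - 1/3*1/22 = 2 - 1/66 = 131/66 ≈ 1.9848)
J(N, C) = 1/(-12 + N)
(3 + 4)**2 + Z(T)*J(d, 4 - 1*7) = (3 + 4)**2 + 17/(-12 + 131/66) = 7**2 + 17/(-661/66) = 49 + 17*(-66/661) = 49 - 1122/661 = 31267/661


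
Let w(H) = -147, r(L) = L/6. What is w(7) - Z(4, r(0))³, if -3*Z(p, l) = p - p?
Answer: -147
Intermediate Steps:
r(L) = L/6 (r(L) = L*(⅙) = L/6)
Z(p, l) = 0 (Z(p, l) = -(p - p)/3 = -⅓*0 = 0)
w(7) - Z(4, r(0))³ = -147 - 1*0³ = -147 - 1*0 = -147 + 0 = -147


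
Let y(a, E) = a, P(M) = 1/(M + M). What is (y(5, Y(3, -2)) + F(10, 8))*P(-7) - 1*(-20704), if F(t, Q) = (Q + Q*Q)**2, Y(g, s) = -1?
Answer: 284667/14 ≈ 20333.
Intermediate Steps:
P(M) = 1/(2*M)
F(t, Q) = (Q + Q**2)**2
(y(5, Y(3, -2)) + F(10, 8))*P(-7) - 1*(-20704) = (5 + 8**2*(1 + 8)**2)*((1/2)/(-7)) - 1*(-20704) = (5 + 64*9**2)*((1/2)*(-1/7)) + 20704 = (5 + 64*81)*(-1/14) + 20704 = (5 + 5184)*(-1/14) + 20704 = 5189*(-1/14) + 20704 = -5189/14 + 20704 = 284667/14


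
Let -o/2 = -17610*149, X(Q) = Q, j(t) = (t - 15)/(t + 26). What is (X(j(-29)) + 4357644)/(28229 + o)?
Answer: 13072976/15828027 ≈ 0.82594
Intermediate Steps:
j(t) = (-15 + t)/(26 + t)
o = 5247780 (o = -(-35220)*149 = -2*(-2623890) = 5247780)
(X(j(-29)) + 4357644)/(28229 + o) = ((-15 - 29)/(26 - 29) + 4357644)/(28229 + 5247780) = (-44/(-3) + 4357644)/5276009 = (-⅓*(-44) + 4357644)*(1/5276009) = (44/3 + 4357644)*(1/5276009) = (13072976/3)*(1/5276009) = 13072976/15828027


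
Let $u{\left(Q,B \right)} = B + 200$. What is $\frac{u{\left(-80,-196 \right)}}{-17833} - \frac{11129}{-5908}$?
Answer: $\frac{198439825}{105357364} \approx 1.8835$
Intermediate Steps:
$u{\left(Q,B \right)} = 200 + B$
$\frac{u{\left(-80,-196 \right)}}{-17833} - \frac{11129}{-5908} = \frac{200 - 196}{-17833} - \frac{11129}{-5908} = 4 \left(- \frac{1}{17833}\right) - - \frac{11129}{5908} = - \frac{4}{17833} + \frac{11129}{5908} = \frac{198439825}{105357364}$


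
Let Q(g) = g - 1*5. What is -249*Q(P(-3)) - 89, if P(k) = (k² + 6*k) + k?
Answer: 4144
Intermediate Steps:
P(k) = k² + 7*k
Q(g) = -5 + g (Q(g) = g - 5 = -5 + g)
-249*Q(P(-3)) - 89 = -249*(-5 - 3*(7 - 3)) - 89 = -249*(-5 - 3*4) - 89 = -249*(-5 - 12) - 89 = -249*(-17) - 89 = 4233 - 89 = 4144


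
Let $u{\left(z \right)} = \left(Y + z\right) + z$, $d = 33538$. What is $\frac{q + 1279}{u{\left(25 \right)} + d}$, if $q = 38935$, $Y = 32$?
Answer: $\frac{20107}{16810} \approx 1.1961$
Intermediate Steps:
$u{\left(z \right)} = 32 + 2 z$ ($u{\left(z \right)} = \left(32 + z\right) + z = 32 + 2 z$)
$\frac{q + 1279}{u{\left(25 \right)} + d} = \frac{38935 + 1279}{\left(32 + 2 \cdot 25\right) + 33538} = \frac{40214}{\left(32 + 50\right) + 33538} = \frac{40214}{82 + 33538} = \frac{40214}{33620} = 40214 \cdot \frac{1}{33620} = \frac{20107}{16810}$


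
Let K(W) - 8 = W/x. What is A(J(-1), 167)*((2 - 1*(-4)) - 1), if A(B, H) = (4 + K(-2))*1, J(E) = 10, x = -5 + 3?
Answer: 65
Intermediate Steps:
x = -2
K(W) = 8 - W/2 (K(W) = 8 + W/(-2) = 8 + W*(-½) = 8 - W/2)
A(B, H) = 13 (A(B, H) = (4 + (8 - ½*(-2)))*1 = (4 + (8 + 1))*1 = (4 + 9)*1 = 13*1 = 13)
A(J(-1), 167)*((2 - 1*(-4)) - 1) = 13*((2 - 1*(-4)) - 1) = 13*((2 + 4) - 1) = 13*(6 - 1) = 13*5 = 65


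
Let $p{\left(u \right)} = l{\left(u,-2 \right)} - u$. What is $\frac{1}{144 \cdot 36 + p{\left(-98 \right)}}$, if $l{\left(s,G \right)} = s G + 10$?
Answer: $\frac{1}{5488} \approx 0.00018222$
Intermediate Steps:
$l{\left(s,G \right)} = 10 + G s$ ($l{\left(s,G \right)} = G s + 10 = 10 + G s$)
$p{\left(u \right)} = 10 - 3 u$ ($p{\left(u \right)} = \left(10 - 2 u\right) - u = 10 - 3 u$)
$\frac{1}{144 \cdot 36 + p{\left(-98 \right)}} = \frac{1}{144 \cdot 36 + \left(10 - -294\right)} = \frac{1}{5184 + \left(10 + 294\right)} = \frac{1}{5184 + 304} = \frac{1}{5488}$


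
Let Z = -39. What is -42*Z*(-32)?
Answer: -52416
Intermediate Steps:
-42*Z*(-32) = -42*(-39)*(-32) = 1638*(-32) = -52416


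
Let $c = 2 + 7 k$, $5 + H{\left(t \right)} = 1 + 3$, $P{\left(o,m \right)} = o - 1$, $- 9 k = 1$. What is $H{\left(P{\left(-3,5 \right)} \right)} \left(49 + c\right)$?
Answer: $- \frac{452}{9} \approx -50.222$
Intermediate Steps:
$k = - \frac{1}{9}$ ($k = \left(- \frac{1}{9}\right) 1 = - \frac{1}{9} \approx -0.11111$)
$P{\left(o,m \right)} = -1 + o$ ($P{\left(o,m \right)} = o - 1 = -1 + o$)
$H{\left(t \right)} = -1$ ($H{\left(t \right)} = -5 + \left(1 + 3\right) = -5 + 4 = -1$)
$c = \frac{11}{9}$ ($c = 2 + 7 \left(- \frac{1}{9}\right) = 2 - \frac{7}{9} = \frac{11}{9} \approx 1.2222$)
$H{\left(P{\left(-3,5 \right)} \right)} \left(49 + c\right) = - (49 + \frac{11}{9}) = \left(-1\right) \frac{452}{9} = - \frac{452}{9}$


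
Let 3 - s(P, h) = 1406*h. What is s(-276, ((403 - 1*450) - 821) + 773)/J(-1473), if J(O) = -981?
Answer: -133573/981 ≈ -136.16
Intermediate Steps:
s(P, h) = 3 - 1406*h
s(-276, ((403 - 1*450) - 821) + 773)/J(-1473) = (3 - 1406*(((403 - 1*450) - 821) + 773))/(-981) = (3 - 1406*(((403 - 450) - 821) + 773))*(-1/981) = (3 - 1406*((-47 - 821) + 773))*(-1/981) = (3 - 1406*(-868 + 773))*(-1/981) = (3 - 1406*(-95))*(-1/981) = (3 + 133570)*(-1/981) = 133573*(-1/981) = -133573/981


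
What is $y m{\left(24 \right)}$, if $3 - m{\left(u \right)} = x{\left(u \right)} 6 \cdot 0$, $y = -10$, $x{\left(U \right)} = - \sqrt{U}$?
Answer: $-30$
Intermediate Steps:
$m{\left(u \right)} = 3$ ($m{\left(u \right)} = 3 - - \sqrt{u} 6 \cdot 0 = 3 - - 6 \sqrt{u} 0 = 3 - 0 = 3 + 0 = 3$)
$y m{\left(24 \right)} = \left(-10\right) 3 = -30$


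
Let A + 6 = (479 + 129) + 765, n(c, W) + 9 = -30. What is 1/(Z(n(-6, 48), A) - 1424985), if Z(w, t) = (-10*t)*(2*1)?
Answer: -1/1452325 ≈ -6.8855e-7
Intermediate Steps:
n(c, W) = -39 (n(c, W) = -9 - 30 = -39)
A = 1367 (A = -6 + ((479 + 129) + 765) = -6 + (608 + 765) = -6 + 1373 = 1367)
Z(w, t) = -20*t (Z(w, t) = -10*t*2 = -20*t)
1/(Z(n(-6, 48), A) - 1424985) = 1/(-20*1367 - 1424985) = 1/(-27340 - 1424985) = 1/(-1452325) = -1/1452325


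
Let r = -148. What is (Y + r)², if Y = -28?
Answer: 30976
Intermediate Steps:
(Y + r)² = (-28 - 148)² = (-176)² = 30976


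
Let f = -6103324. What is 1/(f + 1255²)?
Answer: -1/4528299 ≈ -2.2083e-7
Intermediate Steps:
1/(f + 1255²) = 1/(-6103324 + 1255²) = 1/(-6103324 + 1575025) = 1/(-4528299) = -1/4528299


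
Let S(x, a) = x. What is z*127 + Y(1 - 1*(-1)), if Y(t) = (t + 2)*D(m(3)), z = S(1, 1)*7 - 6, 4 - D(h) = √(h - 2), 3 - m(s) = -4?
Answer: 143 - 4*√5 ≈ 134.06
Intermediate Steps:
m(s) = 7 (m(s) = 3 - 1*(-4) = 3 + 4 = 7)
D(h) = 4 - √(-2 + h) (D(h) = 4 - √(h - 2) = 4 - √(-2 + h))
z = 1 (z = 1*7 - 6 = 7 - 6 = 1)
Y(t) = (2 + t)*(4 - √5) (Y(t) = (t + 2)*(4 - √(-2 + 7)) = (2 + t)*(4 - √5))
z*127 + Y(1 - 1*(-1)) = 1*127 + (2 + (1 - 1*(-1)))*(4 - √5) = 127 + (2 + (1 + 1))*(4 - √5) = 127 + (2 + 2)*(4 - √5) = 127 + 4*(4 - √5) = 127 + (16 - 4*√5) = 143 - 4*√5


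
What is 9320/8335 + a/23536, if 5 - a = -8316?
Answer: 57742211/39234512 ≈ 1.4717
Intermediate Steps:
a = 8321 (a = 5 - 1*(-8316) = 5 + 8316 = 8321)
9320/8335 + a/23536 = 9320/8335 + 8321/23536 = 9320*(1/8335) + 8321*(1/23536) = 1864/1667 + 8321/23536 = 57742211/39234512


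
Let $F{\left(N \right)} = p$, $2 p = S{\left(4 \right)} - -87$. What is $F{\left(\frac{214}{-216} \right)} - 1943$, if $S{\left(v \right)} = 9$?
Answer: $-1895$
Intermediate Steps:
$p = 48$ ($p = \frac{9 - -87}{2} = \frac{9 + 87}{2} = \frac{1}{2} \cdot 96 = 48$)
$F{\left(N \right)} = 48$
$F{\left(\frac{214}{-216} \right)} - 1943 = 48 - 1943 = -1895$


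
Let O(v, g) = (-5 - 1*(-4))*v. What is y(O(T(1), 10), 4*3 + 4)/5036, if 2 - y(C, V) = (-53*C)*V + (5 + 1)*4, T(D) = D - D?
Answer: -11/2518 ≈ -0.0043685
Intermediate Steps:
T(D) = 0
O(v, g) = -v (O(v, g) = (-5 + 4)*v = -v)
y(C, V) = -22 + 53*C*V (y(C, V) = 2 - ((-53*C)*V + (5 + 1)*4) = 2 - (-53*C*V + 6*4) = 2 - (-53*C*V + 24) = 2 - (24 - 53*C*V) = 2 + (-24 + 53*C*V) = -22 + 53*C*V)
y(O(T(1), 10), 4*3 + 4)/5036 = (-22 + 53*(-1*0)*(4*3 + 4))/5036 = (-22 + 53*0*(12 + 4))*(1/5036) = (-22 + 53*0*16)*(1/5036) = (-22 + 0)*(1/5036) = -22*1/5036 = -11/2518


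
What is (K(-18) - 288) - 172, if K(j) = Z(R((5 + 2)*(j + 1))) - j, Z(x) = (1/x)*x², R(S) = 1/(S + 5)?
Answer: -50389/114 ≈ -442.01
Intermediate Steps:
R(S) = 1/(5 + S)
Z(x) = x (Z(x) = x²/x = x)
K(j) = 1/(12 + 7*j) - j (K(j) = 1/(5 + (5 + 2)*(j + 1)) - j = 1/(5 + 7*(1 + j)) - j = 1/(5 + (7 + 7*j)) - j = 1/(12 + 7*j) - j)
(K(-18) - 288) - 172 = ((1 - 1*(-18)*(12 + 7*(-18)))/(12 + 7*(-18)) - 288) - 172 = ((1 - 1*(-18)*(12 - 126))/(12 - 126) - 288) - 172 = ((1 - 1*(-18)*(-114))/(-114) - 288) - 172 = (-(1 - 2052)/114 - 288) - 172 = (-1/114*(-2051) - 288) - 172 = (2051/114 - 288) - 172 = -30781/114 - 172 = -50389/114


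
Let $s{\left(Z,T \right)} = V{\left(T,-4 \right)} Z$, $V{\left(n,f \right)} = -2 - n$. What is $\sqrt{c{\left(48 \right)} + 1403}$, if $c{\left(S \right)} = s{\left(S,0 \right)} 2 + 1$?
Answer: $2 \sqrt{303} \approx 34.814$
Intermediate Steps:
$s{\left(Z,T \right)} = Z \left(-2 - T\right)$ ($s{\left(Z,T \right)} = \left(-2 - T\right) Z = Z \left(-2 - T\right)$)
$c{\left(S \right)} = 1 - 4 S$ ($c{\left(S \right)} = - S \left(2 + 0\right) 2 + 1 = \left(-1\right) S 2 \cdot 2 + 1 = - 2 S 2 + 1 = - 4 S + 1 = 1 - 4 S$)
$\sqrt{c{\left(48 \right)} + 1403} = \sqrt{\left(1 - 192\right) + 1403} = \sqrt{-191 + 1403} = \sqrt{1212} = 2 \sqrt{303}$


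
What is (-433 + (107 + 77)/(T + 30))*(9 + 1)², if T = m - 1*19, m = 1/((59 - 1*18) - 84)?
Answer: -2455800/59 ≈ -41624.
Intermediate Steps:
m = -1/43 (m = 1/((59 - 18) - 84) = 1/(41 - 84) = 1/(-43) = -1/43 ≈ -0.023256)
T = -818/43 (T = -1/43 - 1*19 = -1/43 - 19 = -818/43 ≈ -19.023)
(-433 + (107 + 77)/(T + 30))*(9 + 1)² = (-433 + (107 + 77)/(-818/43 + 30))*(9 + 1)² = (-433 + 184/(472/43))*10² = (-433 + 184*(43/472))*100 = (-433 + 989/59)*100 = -24558/59*100 = -2455800/59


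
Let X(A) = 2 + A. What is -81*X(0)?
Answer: -162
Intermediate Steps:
-81*X(0) = -81*(2 + 0) = -81*2 = -162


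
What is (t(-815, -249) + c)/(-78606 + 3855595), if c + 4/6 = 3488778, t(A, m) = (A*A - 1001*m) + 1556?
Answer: 13211422/11330967 ≈ 1.1660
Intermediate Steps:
t(A, m) = 1556 + A**2 - 1001*m (t(A, m) = (A**2 - 1001*m) + 1556 = 1556 + A**2 - 1001*m)
c = 10466332/3 (c = -2/3 + 3488778 = 10466332/3 ≈ 3.4888e+6)
(t(-815, -249) + c)/(-78606 + 3855595) = ((1556 + (-815)**2 - 1001*(-249)) + 10466332/3)/(-78606 + 3855595) = ((1556 + 664225 + 249249) + 10466332/3)/3776989 = (915030 + 10466332/3)*(1/3776989) = (13211422/3)*(1/3776989) = 13211422/11330967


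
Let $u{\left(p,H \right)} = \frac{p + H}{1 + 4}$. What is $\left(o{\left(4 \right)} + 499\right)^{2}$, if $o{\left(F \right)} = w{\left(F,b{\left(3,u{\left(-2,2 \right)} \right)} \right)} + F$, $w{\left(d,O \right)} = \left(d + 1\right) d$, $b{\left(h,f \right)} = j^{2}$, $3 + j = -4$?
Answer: $273529$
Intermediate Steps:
$u{\left(p,H \right)} = \frac{H}{5} + \frac{p}{5}$ ($u{\left(p,H \right)} = \frac{H + p}{5} = \left(H + p\right) \frac{1}{5} = \frac{H}{5} + \frac{p}{5}$)
$j = -7$ ($j = -3 - 4 = -7$)
$b{\left(h,f \right)} = 49$ ($b{\left(h,f \right)} = \left(-7\right)^{2} = 49$)
$w{\left(d,O \right)} = d \left(1 + d\right)$ ($w{\left(d,O \right)} = \left(1 + d\right) d = d \left(1 + d\right)$)
$o{\left(F \right)} = F + F \left(1 + F\right)$ ($o{\left(F \right)} = F \left(1 + F\right) + F = F + F \left(1 + F\right)$)
$\left(o{\left(4 \right)} + 499\right)^{2} = \left(4 \left(2 + 4\right) + 499\right)^{2} = \left(4 \cdot 6 + 499\right)^{2} = \left(24 + 499\right)^{2} = 523^{2} = 273529$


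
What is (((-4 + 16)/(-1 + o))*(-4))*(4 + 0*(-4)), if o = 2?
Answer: -192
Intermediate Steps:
(((-4 + 16)/(-1 + o))*(-4))*(4 + 0*(-4)) = (((-4 + 16)/(-1 + 2))*(-4))*(4 + 0*(-4)) = ((12/1)*(-4))*(4 + 0) = ((12*1)*(-4))*4 = (12*(-4))*4 = -48*4 = -192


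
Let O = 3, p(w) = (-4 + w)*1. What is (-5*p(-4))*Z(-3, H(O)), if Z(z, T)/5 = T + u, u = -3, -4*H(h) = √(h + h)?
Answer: -600 - 50*√6 ≈ -722.47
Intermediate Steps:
p(w) = -4 + w
H(h) = -√2*√h/4 (H(h) = -√(h + h)/4 = -√2*√h/4)
Z(z, T) = -15 + 5*T (Z(z, T) = 5*(T - 3) = 5*(-3 + T) = -15 + 5*T)
(-5*p(-4))*Z(-3, H(O)) = (-5*(-4 - 4))*(-15 + 5*(-√2*√3/4)) = (-5*(-8))*(-15 + 5*(-√6/4)) = 40*(-15 - 5*√6/4) = -600 - 50*√6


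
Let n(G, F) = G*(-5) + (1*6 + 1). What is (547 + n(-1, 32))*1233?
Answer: 689247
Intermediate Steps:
n(G, F) = 7 - 5*G (n(G, F) = -5*G + (6 + 1) = -5*G + 7 = 7 - 5*G)
(547 + n(-1, 32))*1233 = (547 + (7 - 5*(-1)))*1233 = (547 + (7 + 5))*1233 = (547 + 12)*1233 = 559*1233 = 689247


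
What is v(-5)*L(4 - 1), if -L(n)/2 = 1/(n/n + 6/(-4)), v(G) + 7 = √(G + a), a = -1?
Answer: -28 + 4*I*√6 ≈ -28.0 + 9.798*I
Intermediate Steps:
v(G) = -7 + √(-1 + G) (v(G) = -7 + √(G - 1) = -7 + √(-1 + G))
L(n) = 4 (L(n) = -2/(n/n + 6/(-4)) = -2/(1 + 6*(-¼)) = -2/(1 - 3/2) = -2/(-½) = -2*(-2) = 4)
v(-5)*L(4 - 1) = (-7 + √(-1 - 5))*4 = (-7 + √(-6))*4 = (-7 + I*√6)*4 = -28 + 4*I*√6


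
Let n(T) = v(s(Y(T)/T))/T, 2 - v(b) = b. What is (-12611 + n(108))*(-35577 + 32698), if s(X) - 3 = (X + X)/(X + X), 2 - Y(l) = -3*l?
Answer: 1960584605/54 ≈ 3.6307e+7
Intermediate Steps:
Y(l) = 2 + 3*l (Y(l) = 2 - (-3)*l = 2 + 3*l)
s(X) = 4 (s(X) = 3 + (X + X)/(X + X) = 3 + (2*X)/((2*X)) = 3 + (2*X)*(1/(2*X)) = 3 + 1 = 4)
v(b) = 2 - b
n(T) = -2/T (n(T) = (2 - 1*4)/T = (2 - 4)/T = -2/T)
(-12611 + n(108))*(-35577 + 32698) = (-12611 - 2/108)*(-35577 + 32698) = (-12611 - 2*1/108)*(-2879) = (-12611 - 1/54)*(-2879) = -680995/54*(-2879) = 1960584605/54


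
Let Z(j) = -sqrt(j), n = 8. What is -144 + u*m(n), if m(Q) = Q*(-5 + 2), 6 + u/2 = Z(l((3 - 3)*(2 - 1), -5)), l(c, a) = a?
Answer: 144 + 48*I*sqrt(5) ≈ 144.0 + 107.33*I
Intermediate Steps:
u = -12 - 2*I*sqrt(5) (u = -12 + 2*(-sqrt(-5)) = -12 + 2*(-I*sqrt(5)) = -12 - 2*I*sqrt(5) ≈ -12.0 - 4.4721*I)
m(Q) = -3*Q (m(Q) = Q*(-3) = -3*Q)
-144 + u*m(n) = -144 + (-12 - 2*I*sqrt(5))*(-3*8) = -144 + (-12 - 2*I*sqrt(5))*(-24) = -144 + (288 + 48*I*sqrt(5)) = 144 + 48*I*sqrt(5)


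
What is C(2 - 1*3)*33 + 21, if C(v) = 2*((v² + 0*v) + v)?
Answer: 21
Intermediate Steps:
C(v) = 2*v + 2*v² (C(v) = 2*((v² + 0) + v) = 2*(v² + v) = 2*(v + v²) = 2*v + 2*v²)
C(2 - 1*3)*33 + 21 = (2*(2 - 1*3)*(1 + (2 - 1*3)))*33 + 21 = (2*(2 - 3)*(1 + (2 - 3)))*33 + 21 = (2*(-1)*(1 - 1))*33 + 21 = (2*(-1)*0)*33 + 21 = 0*33 + 21 = 0 + 21 = 21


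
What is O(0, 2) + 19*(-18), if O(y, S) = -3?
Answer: -345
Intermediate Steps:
O(0, 2) + 19*(-18) = -3 + 19*(-18) = -3 - 342 = -345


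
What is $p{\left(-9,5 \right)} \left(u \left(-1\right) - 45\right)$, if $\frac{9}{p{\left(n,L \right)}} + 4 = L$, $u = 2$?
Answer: $-423$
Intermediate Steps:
$p{\left(n,L \right)} = \frac{9}{-4 + L}$
$p{\left(-9,5 \right)} \left(u \left(-1\right) - 45\right) = \frac{9}{-4 + 5} \left(2 \left(-1\right) - 45\right) = \frac{9}{1} \left(-2 - 45\right) = 9 \cdot 1 \left(-47\right) = 9 \left(-47\right) = -423$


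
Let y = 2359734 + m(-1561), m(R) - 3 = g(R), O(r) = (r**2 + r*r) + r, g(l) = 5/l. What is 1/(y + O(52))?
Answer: 1561/3692072512 ≈ 4.2280e-7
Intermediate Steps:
O(r) = r + 2*r**2 (O(r) = (r**2 + r**2) + r = 2*r**2 + r = r + 2*r**2)
m(R) = 3 + 5/R
y = 3683549452/1561 (y = 2359734 + (3 + 5/(-1561)) = 2359734 + (3 + 5*(-1/1561)) = 2359734 + (3 - 5/1561) = 2359734 + 4678/1561 = 3683549452/1561 ≈ 2.3597e+6)
1/(y + O(52)) = 1/(3683549452/1561 + 52*(1 + 2*52)) = 1/(3683549452/1561 + 52*(1 + 104)) = 1/(3683549452/1561 + 52*105) = 1/(3683549452/1561 + 5460) = 1/(3692072512/1561) = 1561/3692072512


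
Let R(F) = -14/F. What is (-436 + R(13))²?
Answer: 32285124/169 ≈ 1.9104e+5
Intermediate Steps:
(-436 + R(13))² = (-436 - 14/13)² = (-5682/13)² = 32285124/169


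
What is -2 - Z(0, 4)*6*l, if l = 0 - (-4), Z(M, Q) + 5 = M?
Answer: 118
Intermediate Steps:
Z(M, Q) = -5 + M
l = 4 (l = 0 - 1*(-4) = 0 + 4 = 4)
-2 - Z(0, 4)*6*l = -2 - (-5 + 0)*6*4 = -2 - (-5*6)*4 = -2 - (-30)*4 = -2 - 1*(-120) = -2 + 120 = 118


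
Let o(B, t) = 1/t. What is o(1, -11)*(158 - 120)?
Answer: -38/11 ≈ -3.4545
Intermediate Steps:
o(B, t) = 1/t
o(1, -11)*(158 - 120) = (158 - 120)/(-11) = -1/11*38 = -38/11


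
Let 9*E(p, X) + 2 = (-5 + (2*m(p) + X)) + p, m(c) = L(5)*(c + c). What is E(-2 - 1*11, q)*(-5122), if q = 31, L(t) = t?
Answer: 425126/3 ≈ 1.4171e+5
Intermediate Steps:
m(c) = 10*c (m(c) = 5*(c + c) = 5*(2*c) = 10*c)
E(p, X) = -7/9 + X/9 + 7*p/3 (E(p, X) = -2/9 + ((-5 + (2*(10*p) + X)) + p)/9 = -2/9 + ((-5 + (20*p + X)) + p)/9 = -2/9 + ((-5 + (X + 20*p)) + p)/9 = -2/9 + ((-5 + X + 20*p) + p)/9 = -2/9 + (-5 + X + 21*p)/9 = -2/9 + (-5/9 + X/9 + 7*p/3) = -7/9 + X/9 + 7*p/3)
E(-2 - 1*11, q)*(-5122) = (-7/9 + (⅑)*31 + 7*(-2 - 1*11)/3)*(-5122) = (-7/9 + 31/9 + 7*(-2 - 11)/3)*(-5122) = (-7/9 + 31/9 + (7/3)*(-13))*(-5122) = (-7/9 + 31/9 - 91/3)*(-5122) = -83/3*(-5122) = 425126/3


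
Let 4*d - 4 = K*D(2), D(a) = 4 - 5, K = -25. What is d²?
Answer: 841/16 ≈ 52.563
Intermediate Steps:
D(a) = -1
d = 29/4 (d = 1 + (-25*(-1))/4 = 1 + (¼)*25 = 1 + 25/4 = 29/4 ≈ 7.2500)
d² = (29/4)² = 841/16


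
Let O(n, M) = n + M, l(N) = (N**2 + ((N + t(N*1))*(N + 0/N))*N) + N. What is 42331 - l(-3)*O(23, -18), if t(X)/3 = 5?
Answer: 41761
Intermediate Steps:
t(X) = 15 (t(X) = 3*5 = 15)
l(N) = N + N**2 + N**2*(15 + N) (l(N) = (N**2 + ((N + 15)*(N + 0/N))*N) + N = (N**2 + ((15 + N)*(N + 0))*N) + N = (N**2 + ((15 + N)*N)*N) + N = (N**2 + (N*(15 + N))*N) + N = (N**2 + N**2*(15 + N)) + N = N + N**2 + N**2*(15 + N))
O(n, M) = M + n
42331 - l(-3)*O(23, -18) = 42331 - (-3*(1 + (-3)**2 + 16*(-3)))*(-18 + 23) = 42331 - (-3*(1 + 9 - 48))*5 = 42331 - (-3*(-38))*5 = 42331 - 114*5 = 42331 - 1*570 = 42331 - 570 = 41761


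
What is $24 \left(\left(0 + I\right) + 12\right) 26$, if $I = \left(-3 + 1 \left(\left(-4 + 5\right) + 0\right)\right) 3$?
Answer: $3744$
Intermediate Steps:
$I = -6$ ($I = \left(-3 + 1 \left(1 + 0\right)\right) 3 = \left(-3 + 1 \cdot 1\right) 3 = \left(-3 + 1\right) 3 = \left(-2\right) 3 = -6$)
$24 \left(\left(0 + I\right) + 12\right) 26 = 24 \left(\left(0 - 6\right) + 12\right) 26 = 24 \left(-6 + 12\right) 26 = 24 \cdot 6 \cdot 26 = 144 \cdot 26 = 3744$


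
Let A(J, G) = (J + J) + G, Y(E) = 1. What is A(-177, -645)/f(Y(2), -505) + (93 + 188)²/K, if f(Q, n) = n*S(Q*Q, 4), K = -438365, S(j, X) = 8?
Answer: 23784839/354198920 ≈ 0.067151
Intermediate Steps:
A(J, G) = G + 2*J (A(J, G) = 2*J + G = G + 2*J)
f(Q, n) = 8*n (f(Q, n) = n*8 = 8*n)
A(-177, -645)/f(Y(2), -505) + (93 + 188)²/K = (-645 + 2*(-177))/((8*(-505))) + (93 + 188)²/(-438365) = (-645 - 354)/(-4040) + 281²*(-1/438365) = -999*(-1/4040) + 78961*(-1/438365) = 999/4040 - 78961/438365 = 23784839/354198920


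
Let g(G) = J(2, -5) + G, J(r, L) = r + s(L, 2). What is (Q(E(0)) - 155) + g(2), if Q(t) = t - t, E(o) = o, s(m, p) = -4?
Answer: -155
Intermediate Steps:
Q(t) = 0
J(r, L) = -4 + r (J(r, L) = r - 4 = -4 + r)
g(G) = -2 + G (g(G) = (-4 + 2) + G = -2 + G)
(Q(E(0)) - 155) + g(2) = (0 - 155) + (-2 + 2) = -155 + 0 = -155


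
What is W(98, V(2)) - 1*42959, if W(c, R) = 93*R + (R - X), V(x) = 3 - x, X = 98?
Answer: -42963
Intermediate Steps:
W(c, R) = -98 + 94*R (W(c, R) = 93*R + (R - 1*98) = 93*R + (R - 98) = 93*R + (-98 + R) = -98 + 94*R)
W(98, V(2)) - 1*42959 = (-98 + 94*(3 - 1*2)) - 1*42959 = (-98 + 94*(3 - 2)) - 42959 = (-98 + 94*1) - 42959 = (-98 + 94) - 42959 = -4 - 42959 = -42963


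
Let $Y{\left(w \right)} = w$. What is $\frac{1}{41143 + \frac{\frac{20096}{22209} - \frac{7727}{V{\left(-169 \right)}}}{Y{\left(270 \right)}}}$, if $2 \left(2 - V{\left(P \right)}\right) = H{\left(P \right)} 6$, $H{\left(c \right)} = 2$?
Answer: $\frac{23985720}{987016167287} \approx 2.4301 \cdot 10^{-5}$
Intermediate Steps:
$V{\left(P \right)} = -4$ ($V{\left(P \right)} = 2 - \frac{2 \cdot 6}{2} = 2 - 6 = -4$)
$\frac{1}{41143 + \frac{\frac{20096}{22209} - \frac{7727}{V{\left(-169 \right)}}}{Y{\left(270 \right)}}} = \frac{1}{41143 + \frac{\frac{20096}{22209} - \frac{7727}{-4}}{270}} = \frac{1}{41143 + \left(20096 \cdot \frac{1}{22209} - - \frac{7727}{4}\right) \frac{1}{270}} = \frac{1}{41143 + \left(\frac{20096}{22209} + \frac{7727}{4}\right) \frac{1}{270}} = \frac{1}{41143 + \frac{171689327}{88836} \cdot \frac{1}{270}} = \frac{1}{41143 + \frac{171689327}{23985720}} = \frac{1}{\frac{987016167287}{23985720}} = \frac{23985720}{987016167287}$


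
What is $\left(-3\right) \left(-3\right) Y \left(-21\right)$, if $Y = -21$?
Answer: $3969$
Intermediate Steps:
$\left(-3\right) \left(-3\right) Y \left(-21\right) = \left(-3\right) \left(-3\right) \left(-21\right) \left(-21\right) = 9 \left(-21\right) \left(-21\right) = \left(-189\right) \left(-21\right) = 3969$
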